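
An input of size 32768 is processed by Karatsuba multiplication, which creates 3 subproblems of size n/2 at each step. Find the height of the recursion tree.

For divide and conquer with division factor 2:

Problem sizes at each level:
Level 0: 32768
Level 1: 16384
Level 2: 8192
Level 3: 4096
Level 4: 2048
Level 5: 1024
Level 6: 512
Level 7: 256
Level 8: 128
Level 9: 64
Level 10: 32
Level 11: 16
Level 12: 8
Level 13: 4
Level 14: 2
Level 15: 1

The root is level 0 and the size-1 base case is level 15 (the tree spans levels 0 through 15, i.e. 16 levels counting the root), so the depth is the number of divisions: log_2(32768) = 15

The recursion tree depth is log_2(32768) = 15. At each level, the problem size is divided by 2, so it takes 15 divisions to reduce to a base case of size 1. The algorithm makes 3 recursive calls at each level.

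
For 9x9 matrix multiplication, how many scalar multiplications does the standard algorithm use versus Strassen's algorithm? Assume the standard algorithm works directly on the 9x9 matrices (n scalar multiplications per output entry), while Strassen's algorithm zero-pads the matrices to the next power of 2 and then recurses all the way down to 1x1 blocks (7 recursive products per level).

Matrix multiplication for 9x9 matrices:

Strassen's algorithm requires power-of-2 dimensions. Pad 9x9 to 16x16 (next power of 2).

Standard algorithm: 9^3 = 729 multiplications
Strassen's algorithm: 7^(log2(16)) = 7^4 = 2401 multiplications
Difference: 729 - 2401 = -1672 (Strassen uses MORE here due to padding overhead — for small or just-over-power-of-2 n, padding can outweigh the per-level savings)

Standard: 729 multiplications (9^3). Strassen: 2401 multiplications (7^4, after padding to 16x16). Strassen reduces 8 recursive multiplications to 7 at each level.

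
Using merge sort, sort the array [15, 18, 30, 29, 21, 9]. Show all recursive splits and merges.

Merge sort trace:

Split: [15, 18, 30, 29, 21, 9] -> [15, 18, 30] and [29, 21, 9]
  Split: [15, 18, 30] -> [15] and [18, 30]
    Split: [18, 30] -> [18] and [30]
    Merge: [18] + [30] -> [18, 30]
  Merge: [15] + [18, 30] -> [15, 18, 30]
  Split: [29, 21, 9] -> [29] and [21, 9]
    Split: [21, 9] -> [21] and [9]
    Merge: [21] + [9] -> [9, 21]
  Merge: [29] + [9, 21] -> [9, 21, 29]
Merge: [15, 18, 30] + [9, 21, 29] -> [9, 15, 18, 21, 29, 30]

Final sorted array: [9, 15, 18, 21, 29, 30]

The merge sort proceeds by recursively splitting the array and merging sorted halves.
After all merges, the sorted array is [9, 15, 18, 21, 29, 30].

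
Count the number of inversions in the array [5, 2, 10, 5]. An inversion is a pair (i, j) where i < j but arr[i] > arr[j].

Finding inversions in [5, 2, 10, 5]:

(0, 1): arr[0]=5 > arr[1]=2
(2, 3): arr[2]=10 > arr[3]=5

Total inversions: 2

The array has 2 inversion(s): (0,1), (2,3). Each pair (i,j) satisfies i < j and arr[i] > arr[j].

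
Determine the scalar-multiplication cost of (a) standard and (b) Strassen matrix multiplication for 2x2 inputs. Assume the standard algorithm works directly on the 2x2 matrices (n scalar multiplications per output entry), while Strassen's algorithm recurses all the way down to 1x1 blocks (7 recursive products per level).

Matrix multiplication for 2x2 matrices:

Standard algorithm: 2^3 = 8 multiplications
Strassen's algorithm: 7^(log2(2)) = 7^1 = 7 multiplications
Savings: 8 - 7 = 1 multiplications

Standard: 8 multiplications (2^3). Strassen: 7 multiplications (7^1). Strassen reduces 8 recursive multiplications to 7 at each level.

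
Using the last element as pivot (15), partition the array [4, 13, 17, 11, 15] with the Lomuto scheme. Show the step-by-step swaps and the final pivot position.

Lomuto partition with pivot = 15:

Initial array: [4, 13, 17, 11, 15]

arr[0]=4 <= 15: swap with position 0, array becomes [4, 13, 17, 11, 15]
arr[1]=13 <= 15: swap with position 1, array becomes [4, 13, 17, 11, 15]
arr[2]=17 > 15: no swap
arr[3]=11 <= 15: swap with position 2, array becomes [4, 13, 11, 17, 15]

Place pivot at position 3: [4, 13, 11, 15, 17]
Pivot position: 3

After partitioning with pivot 15, the array becomes [4, 13, 11, 15, 17]. The pivot is placed at index 3. All elements to the left of the pivot are <= 15, and all elements to the right are > 15.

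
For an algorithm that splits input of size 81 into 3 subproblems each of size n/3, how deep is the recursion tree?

For divide and conquer with division factor 3:

Problem sizes at each level:
Level 0: 81
Level 1: 27
Level 2: 9
Level 3: 3
Level 4: 1

The root is level 0 and the size-1 base case is level 4 (the tree spans levels 0 through 4, i.e. 5 levels counting the root), so the depth is the number of divisions: log_3(81) = 4

The recursion tree depth is log_3(81) = 4. At each level, the problem size is divided by 3, so it takes 4 divisions to reduce to a base case of size 1. The algorithm makes 3 recursive calls at each level.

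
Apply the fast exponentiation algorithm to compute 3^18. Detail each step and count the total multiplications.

Computing 3^18 by squaring (build up from 3^1; each line after the first costs one multiplication):

3^1 = 3
3^2 = (3^1)^2 = 3^2 = 9
3^4 = (3^2)^2 = 9^2 = 81
3^8 = (3^4)^2 = 81^2 = 6561
3^9 = 3 * 3^8 = 3 * 6561 = 19683
3^18 = (3^9)^2 = 19683^2 = 387420489

Result: 387420489
Multiplications needed: 5 (5 lines after 3^1)

3^18 = 387420489. Using exponentiation by squaring, this requires 5 multiplications. The key idea: if the exponent is even, square the half-power; if odd, multiply by the base once.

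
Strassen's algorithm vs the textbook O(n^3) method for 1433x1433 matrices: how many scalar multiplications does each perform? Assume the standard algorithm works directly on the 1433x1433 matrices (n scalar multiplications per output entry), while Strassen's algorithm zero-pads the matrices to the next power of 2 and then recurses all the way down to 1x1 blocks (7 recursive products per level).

Matrix multiplication for 1433x1433 matrices:

Strassen's algorithm requires power-of-2 dimensions. Pad 1433x1433 to 2048x2048 (next power of 2).

Standard algorithm: 1433^3 = 2942649737 multiplications
Strassen's algorithm: 7^(log2(2048)) = 7^11 = 1977326743 multiplications
Savings: 2942649737 - 1977326743 = 965322994 multiplications

Standard: 2942649737 multiplications (1433^3). Strassen: 1977326743 multiplications (7^11, after padding to 2048x2048). Strassen reduces 8 recursive multiplications to 7 at each level.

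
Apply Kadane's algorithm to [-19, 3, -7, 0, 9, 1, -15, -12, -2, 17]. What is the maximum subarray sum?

Using Kadane's algorithm on [-19, 3, -7, 0, 9, 1, -15, -12, -2, 17]:

Scanning through the array:
Position 1 (value 3): max_ending_here = 3, max_so_far = 3
Position 2 (value -7): max_ending_here = -4, max_so_far = 3
Position 3 (value 0): max_ending_here = 0, max_so_far = 3
Position 4 (value 9): max_ending_here = 9, max_so_far = 9
Position 5 (value 1): max_ending_here = 10, max_so_far = 10
Position 6 (value -15): max_ending_here = -5, max_so_far = 10
Position 7 (value -12): max_ending_here = -12, max_so_far = 10
Position 8 (value -2): max_ending_here = -2, max_so_far = 10
Position 9 (value 17): max_ending_here = 17, max_so_far = 17

Maximum subarray: [17]
Maximum sum: 17

The maximum subarray is [17] with sum 17. This subarray runs from index 9 to index 9.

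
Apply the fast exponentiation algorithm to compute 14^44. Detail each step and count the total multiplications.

Computing 14^44 by squaring (build up from 14^1; each line after the first costs one multiplication):

14^1 = 14
14^2 = (14^1)^2 = 14^2 = 196
14^4 = (14^2)^2 = 196^2 = 38416
14^5 = 14 * 14^4 = 14 * 38416 = 537824
14^10 = (14^5)^2 = 537824^2 = 289254654976
14^11 = 14 * 14^10 = 14 * 289254654976 = 4049565169664
14^22 = (14^11)^2 = 4049565169664^2 = 16398978063355821105872896
14^44 = (14^22)^2 = 16398978063355821105872896^2 = 268926481522425436988250652599945506664302107426816

Result: 268926481522425436988250652599945506664302107426816
Multiplications needed: 7 (7 lines after 14^1)

14^44 = 268926481522425436988250652599945506664302107426816. Using exponentiation by squaring, this requires 7 multiplications. The key idea: if the exponent is even, square the half-power; if odd, multiply by the base once.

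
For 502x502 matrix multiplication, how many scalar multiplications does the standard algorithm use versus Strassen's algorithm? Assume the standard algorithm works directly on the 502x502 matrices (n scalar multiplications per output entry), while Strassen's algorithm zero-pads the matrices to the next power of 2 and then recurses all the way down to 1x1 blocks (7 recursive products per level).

Matrix multiplication for 502x502 matrices:

Strassen's algorithm requires power-of-2 dimensions. Pad 502x502 to 512x512 (next power of 2).

Standard algorithm: 502^3 = 126506008 multiplications
Strassen's algorithm: 7^(log2(512)) = 7^9 = 40353607 multiplications
Savings: 126506008 - 40353607 = 86152401 multiplications

Standard: 126506008 multiplications (502^3). Strassen: 40353607 multiplications (7^9, after padding to 512x512). Strassen reduces 8 recursive multiplications to 7 at each level.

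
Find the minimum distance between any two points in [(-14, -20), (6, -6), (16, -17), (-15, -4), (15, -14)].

Computing all pairwise distances among 5 points:

d((-14, -20), (6, -6)) = 24.4131
d((-14, -20), (16, -17)) = 30.1496
d((-14, -20), (-15, -4)) = 16.0312
d((-14, -20), (15, -14)) = 29.6142
d((6, -6), (16, -17)) = 14.8661
d((6, -6), (-15, -4)) = 21.095
d((6, -6), (15, -14)) = 12.0416
d((16, -17), (-15, -4)) = 33.6155
d((16, -17), (15, -14)) = 3.1623 <-- minimum
d((-15, -4), (15, -14)) = 31.6228

Closest pair: (16, -17) and (15, -14) with distance 3.1623

The closest pair is (16, -17) and (15, -14) with Euclidean distance 3.1623. For 5 points, brute-force pairwise comparison is shown above. For large n, the divide-and-conquer algorithm (sort by x, recurse on halves, check the dividing strip) achieves O(n log n).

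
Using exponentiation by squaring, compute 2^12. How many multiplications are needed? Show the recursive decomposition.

Computing 2^12 by squaring (build up from 2^1; each line after the first costs one multiplication):

2^1 = 2
2^2 = (2^1)^2 = 2^2 = 4
2^3 = 2 * 2^2 = 2 * 4 = 8
2^6 = (2^3)^2 = 8^2 = 64
2^12 = (2^6)^2 = 64^2 = 4096

Result: 4096
Multiplications needed: 4 (4 lines after 2^1)

2^12 = 4096. Using exponentiation by squaring, this requires 4 multiplications. The key idea: if the exponent is even, square the half-power; if odd, multiply by the base once.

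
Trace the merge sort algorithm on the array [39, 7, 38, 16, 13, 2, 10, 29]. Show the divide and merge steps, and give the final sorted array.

Merge sort trace:

Split: [39, 7, 38, 16, 13, 2, 10, 29] -> [39, 7, 38, 16] and [13, 2, 10, 29]
  Split: [39, 7, 38, 16] -> [39, 7] and [38, 16]
    Split: [39, 7] -> [39] and [7]
    Merge: [39] + [7] -> [7, 39]
    Split: [38, 16] -> [38] and [16]
    Merge: [38] + [16] -> [16, 38]
  Merge: [7, 39] + [16, 38] -> [7, 16, 38, 39]
  Split: [13, 2, 10, 29] -> [13, 2] and [10, 29]
    Split: [13, 2] -> [13] and [2]
    Merge: [13] + [2] -> [2, 13]
    Split: [10, 29] -> [10] and [29]
    Merge: [10] + [29] -> [10, 29]
  Merge: [2, 13] + [10, 29] -> [2, 10, 13, 29]
Merge: [7, 16, 38, 39] + [2, 10, 13, 29] -> [2, 7, 10, 13, 16, 29, 38, 39]

Final sorted array: [2, 7, 10, 13, 16, 29, 38, 39]

The merge sort proceeds by recursively splitting the array and merging sorted halves.
After all merges, the sorted array is [2, 7, 10, 13, 16, 29, 38, 39].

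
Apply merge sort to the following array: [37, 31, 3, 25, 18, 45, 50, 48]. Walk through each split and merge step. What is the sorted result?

Merge sort trace:

Split: [37, 31, 3, 25, 18, 45, 50, 48] -> [37, 31, 3, 25] and [18, 45, 50, 48]
  Split: [37, 31, 3, 25] -> [37, 31] and [3, 25]
    Split: [37, 31] -> [37] and [31]
    Merge: [37] + [31] -> [31, 37]
    Split: [3, 25] -> [3] and [25]
    Merge: [3] + [25] -> [3, 25]
  Merge: [31, 37] + [3, 25] -> [3, 25, 31, 37]
  Split: [18, 45, 50, 48] -> [18, 45] and [50, 48]
    Split: [18, 45] -> [18] and [45]
    Merge: [18] + [45] -> [18, 45]
    Split: [50, 48] -> [50] and [48]
    Merge: [50] + [48] -> [48, 50]
  Merge: [18, 45] + [48, 50] -> [18, 45, 48, 50]
Merge: [3, 25, 31, 37] + [18, 45, 48, 50] -> [3, 18, 25, 31, 37, 45, 48, 50]

Final sorted array: [3, 18, 25, 31, 37, 45, 48, 50]

The merge sort proceeds by recursively splitting the array and merging sorted halves.
After all merges, the sorted array is [3, 18, 25, 31, 37, 45, 48, 50].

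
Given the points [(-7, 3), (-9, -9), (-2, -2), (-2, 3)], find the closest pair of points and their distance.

Computing all pairwise distances among 4 points:

d((-7, 3), (-9, -9)) = 12.1655
d((-7, 3), (-2, -2)) = 7.0711
d((-7, 3), (-2, 3)) = 5.0 <-- minimum
d((-9, -9), (-2, -2)) = 9.8995
d((-9, -9), (-2, 3)) = 13.8924
d((-2, -2), (-2, 3)) = 5.0 <-- minimum

Minimum distance: 5.0 (tie among 2 pairs: (-7, 3) and (-2, 3); (-2, -2) and (-2, 3))

The minimum Euclidean distance is 5.0. There is a tie: 2 pairs achieve this minimum — (-7, 3) and (-2, 3); (-2, -2) and (-2, 3). Any of these is a valid closest pair. For 4 points, brute-force pairwise comparison is shown above. For large n, the divide-and-conquer algorithm (sort by x, recurse on halves, check the dividing strip) achieves O(n log n).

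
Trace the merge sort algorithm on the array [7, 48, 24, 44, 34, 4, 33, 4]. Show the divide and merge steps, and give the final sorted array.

Merge sort trace:

Split: [7, 48, 24, 44, 34, 4, 33, 4] -> [7, 48, 24, 44] and [34, 4, 33, 4]
  Split: [7, 48, 24, 44] -> [7, 48] and [24, 44]
    Split: [7, 48] -> [7] and [48]
    Merge: [7] + [48] -> [7, 48]
    Split: [24, 44] -> [24] and [44]
    Merge: [24] + [44] -> [24, 44]
  Merge: [7, 48] + [24, 44] -> [7, 24, 44, 48]
  Split: [34, 4, 33, 4] -> [34, 4] and [33, 4]
    Split: [34, 4] -> [34] and [4]
    Merge: [34] + [4] -> [4, 34]
    Split: [33, 4] -> [33] and [4]
    Merge: [33] + [4] -> [4, 33]
  Merge: [4, 34] + [4, 33] -> [4, 4, 33, 34]
Merge: [7, 24, 44, 48] + [4, 4, 33, 34] -> [4, 4, 7, 24, 33, 34, 44, 48]

Final sorted array: [4, 4, 7, 24, 33, 34, 44, 48]

The merge sort proceeds by recursively splitting the array and merging sorted halves.
After all merges, the sorted array is [4, 4, 7, 24, 33, 34, 44, 48].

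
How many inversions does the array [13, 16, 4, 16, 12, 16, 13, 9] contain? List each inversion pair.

Finding inversions in [13, 16, 4, 16, 12, 16, 13, 9]:

(0, 2): arr[0]=13 > arr[2]=4
(0, 4): arr[0]=13 > arr[4]=12
(0, 7): arr[0]=13 > arr[7]=9
(1, 2): arr[1]=16 > arr[2]=4
(1, 4): arr[1]=16 > arr[4]=12
(1, 6): arr[1]=16 > arr[6]=13
(1, 7): arr[1]=16 > arr[7]=9
(3, 4): arr[3]=16 > arr[4]=12
(3, 6): arr[3]=16 > arr[6]=13
(3, 7): arr[3]=16 > arr[7]=9
(4, 7): arr[4]=12 > arr[7]=9
(5, 6): arr[5]=16 > arr[6]=13
(5, 7): arr[5]=16 > arr[7]=9
(6, 7): arr[6]=13 > arr[7]=9

Total inversions: 14

The array has 14 inversion(s): (0,2), (0,4), (0,7), (1,2), (1,4), (1,6), (1,7), (3,4), (3,6), (3,7), (4,7), (5,6), (5,7), (6,7). Each pair (i,j) satisfies i < j and arr[i] > arr[j].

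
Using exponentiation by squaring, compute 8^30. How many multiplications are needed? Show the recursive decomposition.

Computing 8^30 by squaring (build up from 8^1; each line after the first costs one multiplication):

8^1 = 8
8^2 = (8^1)^2 = 8^2 = 64
8^3 = 8 * 8^2 = 8 * 64 = 512
8^6 = (8^3)^2 = 512^2 = 262144
8^7 = 8 * 8^6 = 8 * 262144 = 2097152
8^14 = (8^7)^2 = 2097152^2 = 4398046511104
8^15 = 8 * 8^14 = 8 * 4398046511104 = 35184372088832
8^30 = (8^15)^2 = 35184372088832^2 = 1237940039285380274899124224

Result: 1237940039285380274899124224
Multiplications needed: 7 (7 lines after 8^1)

8^30 = 1237940039285380274899124224. Using exponentiation by squaring, this requires 7 multiplications. The key idea: if the exponent is even, square the half-power; if odd, multiply by the base once.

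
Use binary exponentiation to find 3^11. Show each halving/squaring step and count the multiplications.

Computing 3^11 by squaring (build up from 3^1; each line after the first costs one multiplication):

3^1 = 3
3^2 = (3^1)^2 = 3^2 = 9
3^4 = (3^2)^2 = 9^2 = 81
3^5 = 3 * 3^4 = 3 * 81 = 243
3^10 = (3^5)^2 = 243^2 = 59049
3^11 = 3 * 3^10 = 3 * 59049 = 177147

Result: 177147
Multiplications needed: 5 (5 lines after 3^1)

3^11 = 177147. Using exponentiation by squaring, this requires 5 multiplications. The key idea: if the exponent is even, square the half-power; if odd, multiply by the base once.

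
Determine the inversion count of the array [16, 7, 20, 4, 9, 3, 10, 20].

Finding inversions in [16, 7, 20, 4, 9, 3, 10, 20]:

(0, 1): arr[0]=16 > arr[1]=7
(0, 3): arr[0]=16 > arr[3]=4
(0, 4): arr[0]=16 > arr[4]=9
(0, 5): arr[0]=16 > arr[5]=3
(0, 6): arr[0]=16 > arr[6]=10
(1, 3): arr[1]=7 > arr[3]=4
(1, 5): arr[1]=7 > arr[5]=3
(2, 3): arr[2]=20 > arr[3]=4
(2, 4): arr[2]=20 > arr[4]=9
(2, 5): arr[2]=20 > arr[5]=3
(2, 6): arr[2]=20 > arr[6]=10
(3, 5): arr[3]=4 > arr[5]=3
(4, 5): arr[4]=9 > arr[5]=3

Total inversions: 13

The array has 13 inversion(s): (0,1), (0,3), (0,4), (0,5), (0,6), (1,3), (1,5), (2,3), (2,4), (2,5), (2,6), (3,5), (4,5). Each pair (i,j) satisfies i < j and arr[i] > arr[j].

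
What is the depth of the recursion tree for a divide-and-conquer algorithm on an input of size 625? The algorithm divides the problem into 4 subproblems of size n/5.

For divide and conquer with division factor 5:

Problem sizes at each level:
Level 0: 625
Level 1: 125
Level 2: 25
Level 3: 5
Level 4: 1

The root is level 0 and the size-1 base case is level 4 (the tree spans levels 0 through 4, i.e. 5 levels counting the root), so the depth is the number of divisions: log_5(625) = 4

The recursion tree depth is log_5(625) = 4. At each level, the problem size is divided by 5, so it takes 4 divisions to reduce to a base case of size 1. The algorithm makes 4 recursive calls at each level.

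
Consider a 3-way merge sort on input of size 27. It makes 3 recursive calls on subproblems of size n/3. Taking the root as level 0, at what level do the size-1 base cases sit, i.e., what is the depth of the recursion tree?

For divide and conquer with division factor 3:

Problem sizes at each level:
Level 0: 27
Level 1: 9
Level 2: 3
Level 3: 1

The root is level 0 and the size-1 base case is level 3 (the tree spans levels 0 through 3, i.e. 4 levels counting the root), so the depth is the number of divisions: log_3(27) = 3

The recursion tree depth is log_3(27) = 3. At each level, the problem size is divided by 3, so it takes 3 divisions to reduce to a base case of size 1. The algorithm makes 3 recursive calls at each level.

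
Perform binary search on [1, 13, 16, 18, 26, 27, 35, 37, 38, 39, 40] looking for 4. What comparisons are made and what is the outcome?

Binary search for 4 in [1, 13, 16, 18, 26, 27, 35, 37, 38, 39, 40]:

lo=0, hi=10, mid=5, arr[mid]=27 -> 27 > 4, search left half
lo=0, hi=4, mid=2, arr[mid]=16 -> 16 > 4, search left half
lo=0, hi=1, mid=0, arr[mid]=1 -> 1 < 4, search right half
lo=1, hi=1, mid=1, arr[mid]=13 -> 13 > 4, search left half
lo=1 > hi=0, target 4 not found

Binary search determines that 4 is not in the array after 4 comparisons. The search space was exhausted without finding the target.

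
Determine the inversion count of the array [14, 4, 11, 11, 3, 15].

Finding inversions in [14, 4, 11, 11, 3, 15]:

(0, 1): arr[0]=14 > arr[1]=4
(0, 2): arr[0]=14 > arr[2]=11
(0, 3): arr[0]=14 > arr[3]=11
(0, 4): arr[0]=14 > arr[4]=3
(1, 4): arr[1]=4 > arr[4]=3
(2, 4): arr[2]=11 > arr[4]=3
(3, 4): arr[3]=11 > arr[4]=3

Total inversions: 7

The array has 7 inversion(s): (0,1), (0,2), (0,3), (0,4), (1,4), (2,4), (3,4). Each pair (i,j) satisfies i < j and arr[i] > arr[j].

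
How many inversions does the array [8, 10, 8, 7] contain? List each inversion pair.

Finding inversions in [8, 10, 8, 7]:

(0, 3): arr[0]=8 > arr[3]=7
(1, 2): arr[1]=10 > arr[2]=8
(1, 3): arr[1]=10 > arr[3]=7
(2, 3): arr[2]=8 > arr[3]=7

Total inversions: 4

The array has 4 inversion(s): (0,3), (1,2), (1,3), (2,3). Each pair (i,j) satisfies i < j and arr[i] > arr[j].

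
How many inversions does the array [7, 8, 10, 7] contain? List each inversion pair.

Finding inversions in [7, 8, 10, 7]:

(1, 3): arr[1]=8 > arr[3]=7
(2, 3): arr[2]=10 > arr[3]=7

Total inversions: 2

The array has 2 inversion(s): (1,3), (2,3). Each pair (i,j) satisfies i < j and arr[i] > arr[j].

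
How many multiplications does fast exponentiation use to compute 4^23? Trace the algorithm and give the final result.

Computing 4^23 by squaring (build up from 4^1; each line after the first costs one multiplication):

4^1 = 4
4^2 = (4^1)^2 = 4^2 = 16
4^4 = (4^2)^2 = 16^2 = 256
4^5 = 4 * 4^4 = 4 * 256 = 1024
4^10 = (4^5)^2 = 1024^2 = 1048576
4^11 = 4 * 4^10 = 4 * 1048576 = 4194304
4^22 = (4^11)^2 = 4194304^2 = 17592186044416
4^23 = 4 * 4^22 = 4 * 17592186044416 = 70368744177664

Result: 70368744177664
Multiplications needed: 7 (7 lines after 4^1)

4^23 = 70368744177664. Using exponentiation by squaring, this requires 7 multiplications. The key idea: if the exponent is even, square the half-power; if odd, multiply by the base once.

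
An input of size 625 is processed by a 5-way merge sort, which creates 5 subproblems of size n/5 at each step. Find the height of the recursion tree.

For divide and conquer with division factor 5:

Problem sizes at each level:
Level 0: 625
Level 1: 125
Level 2: 25
Level 3: 5
Level 4: 1

The root is level 0 and the size-1 base case is level 4 (the tree spans levels 0 through 4, i.e. 5 levels counting the root), so the depth is the number of divisions: log_5(625) = 4

The recursion tree depth is log_5(625) = 4. At each level, the problem size is divided by 5, so it takes 4 divisions to reduce to a base case of size 1. The algorithm makes 5 recursive calls at each level.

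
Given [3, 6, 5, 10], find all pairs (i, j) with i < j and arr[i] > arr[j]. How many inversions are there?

Finding inversions in [3, 6, 5, 10]:

(1, 2): arr[1]=6 > arr[2]=5

Total inversions: 1

The array has 1 inversion(s): (1,2). Each pair (i,j) satisfies i < j and arr[i] > arr[j].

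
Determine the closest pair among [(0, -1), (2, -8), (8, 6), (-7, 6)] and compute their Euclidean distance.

Computing all pairwise distances among 4 points:

d((0, -1), (2, -8)) = 7.2801 <-- minimum
d((0, -1), (8, 6)) = 10.6301
d((0, -1), (-7, 6)) = 9.8995
d((2, -8), (8, 6)) = 15.2315
d((2, -8), (-7, 6)) = 16.6433
d((8, 6), (-7, 6)) = 15.0

Closest pair: (0, -1) and (2, -8) with distance 7.2801

The closest pair is (0, -1) and (2, -8) with Euclidean distance 7.2801. For 4 points, brute-force pairwise comparison is shown above. For large n, the divide-and-conquer algorithm (sort by x, recurse on halves, check the dividing strip) achieves O(n log n).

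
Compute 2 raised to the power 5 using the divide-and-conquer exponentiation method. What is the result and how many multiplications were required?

Computing 2^5 by squaring (build up from 2^1; each line after the first costs one multiplication):

2^1 = 2
2^2 = (2^1)^2 = 2^2 = 4
2^4 = (2^2)^2 = 4^2 = 16
2^5 = 2 * 2^4 = 2 * 16 = 32

Result: 32
Multiplications needed: 3 (3 lines after 2^1)

2^5 = 32. Using exponentiation by squaring, this requires 3 multiplications. The key idea: if the exponent is even, square the half-power; if odd, multiply by the base once.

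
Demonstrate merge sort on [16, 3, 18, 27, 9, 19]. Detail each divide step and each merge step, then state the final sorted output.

Merge sort trace:

Split: [16, 3, 18, 27, 9, 19] -> [16, 3, 18] and [27, 9, 19]
  Split: [16, 3, 18] -> [16] and [3, 18]
    Split: [3, 18] -> [3] and [18]
    Merge: [3] + [18] -> [3, 18]
  Merge: [16] + [3, 18] -> [3, 16, 18]
  Split: [27, 9, 19] -> [27] and [9, 19]
    Split: [9, 19] -> [9] and [19]
    Merge: [9] + [19] -> [9, 19]
  Merge: [27] + [9, 19] -> [9, 19, 27]
Merge: [3, 16, 18] + [9, 19, 27] -> [3, 9, 16, 18, 19, 27]

Final sorted array: [3, 9, 16, 18, 19, 27]

The merge sort proceeds by recursively splitting the array and merging sorted halves.
After all merges, the sorted array is [3, 9, 16, 18, 19, 27].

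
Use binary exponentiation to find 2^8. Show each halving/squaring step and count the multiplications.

Computing 2^8 by squaring (build up from 2^1; each line after the first costs one multiplication):

2^1 = 2
2^2 = (2^1)^2 = 2^2 = 4
2^4 = (2^2)^2 = 4^2 = 16
2^8 = (2^4)^2 = 16^2 = 256

Result: 256
Multiplications needed: 3 (3 lines after 2^1)

2^8 = 256. Using exponentiation by squaring, this requires 3 multiplications. The key idea: if the exponent is even, square the half-power; if odd, multiply by the base once.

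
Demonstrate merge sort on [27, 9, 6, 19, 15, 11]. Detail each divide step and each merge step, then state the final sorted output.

Merge sort trace:

Split: [27, 9, 6, 19, 15, 11] -> [27, 9, 6] and [19, 15, 11]
  Split: [27, 9, 6] -> [27] and [9, 6]
    Split: [9, 6] -> [9] and [6]
    Merge: [9] + [6] -> [6, 9]
  Merge: [27] + [6, 9] -> [6, 9, 27]
  Split: [19, 15, 11] -> [19] and [15, 11]
    Split: [15, 11] -> [15] and [11]
    Merge: [15] + [11] -> [11, 15]
  Merge: [19] + [11, 15] -> [11, 15, 19]
Merge: [6, 9, 27] + [11, 15, 19] -> [6, 9, 11, 15, 19, 27]

Final sorted array: [6, 9, 11, 15, 19, 27]

The merge sort proceeds by recursively splitting the array and merging sorted halves.
After all merges, the sorted array is [6, 9, 11, 15, 19, 27].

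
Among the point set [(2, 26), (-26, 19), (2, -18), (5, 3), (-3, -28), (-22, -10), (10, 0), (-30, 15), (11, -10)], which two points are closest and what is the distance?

Computing all pairwise distances among 9 points:

d((2, 26), (-26, 19)) = 28.8617
d((2, 26), (2, -18)) = 44.0
d((2, 26), (5, 3)) = 23.1948
d((2, 26), (-3, -28)) = 54.231
d((2, 26), (-22, -10)) = 43.2666
d((2, 26), (10, 0)) = 27.2029
d((2, 26), (-30, 15)) = 33.8378
d((2, 26), (11, -10)) = 37.108
d((-26, 19), (2, -18)) = 46.4004
d((-26, 19), (5, 3)) = 34.8855
d((-26, 19), (-3, -28)) = 52.3259
d((-26, 19), (-22, -10)) = 29.2746
d((-26, 19), (10, 0)) = 40.7063
d((-26, 19), (-30, 15)) = 5.6569 <-- minimum
d((-26, 19), (11, -10)) = 47.0106
d((2, -18), (5, 3)) = 21.2132
d((2, -18), (-3, -28)) = 11.1803
d((2, -18), (-22, -10)) = 25.2982
d((2, -18), (10, 0)) = 19.6977
d((2, -18), (-30, 15)) = 45.9674
d((2, -18), (11, -10)) = 12.0416
d((5, 3), (-3, -28)) = 32.0156
d((5, 3), (-22, -10)) = 29.9666
d((5, 3), (10, 0)) = 5.831
d((5, 3), (-30, 15)) = 37.0
d((5, 3), (11, -10)) = 14.3178
d((-3, -28), (-22, -10)) = 26.1725
d((-3, -28), (10, 0)) = 30.8707
d((-3, -28), (-30, 15)) = 50.774
d((-3, -28), (11, -10)) = 22.8035
d((-22, -10), (10, 0)) = 33.5261
d((-22, -10), (-30, 15)) = 26.2488
d((-22, -10), (11, -10)) = 33.0
d((10, 0), (-30, 15)) = 42.72
d((10, 0), (11, -10)) = 10.0499
d((-30, 15), (11, -10)) = 48.0208

Closest pair: (-26, 19) and (-30, 15) with distance 5.6569

The closest pair is (-26, 19) and (-30, 15) with Euclidean distance 5.6569. For 9 points, brute-force pairwise comparison is shown above. For large n, the divide-and-conquer algorithm (sort by x, recurse on halves, check the dividing strip) achieves O(n log n).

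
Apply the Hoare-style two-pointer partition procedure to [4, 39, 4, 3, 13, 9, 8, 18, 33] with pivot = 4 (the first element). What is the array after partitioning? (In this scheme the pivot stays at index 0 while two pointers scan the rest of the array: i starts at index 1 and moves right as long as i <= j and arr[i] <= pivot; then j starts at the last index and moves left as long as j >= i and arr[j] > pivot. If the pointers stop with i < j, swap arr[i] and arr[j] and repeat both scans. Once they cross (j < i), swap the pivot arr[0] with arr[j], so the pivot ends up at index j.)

Hoare-style two-pointer partition with pivot = 4:

Initial array: [4, 39, 4, 3, 13, 9, 8, 18, 33]

Pointers start at i = 1, j = 8.
i stops at index 1 (arr[1]=39 > 4), j stops at index 3 (arr[3]=3 <= 4): swap arr[1] and arr[3], array becomes [4, 3, 4, 39, 13, 9, 8, 18, 33]
i ends at 3, j ends at 2: the pointers have crossed (j < i), so scanning stops.

Swap pivot arr[0] with arr[2] to place pivot at position 2: [4, 3, 4, 39, 13, 9, 8, 18, 33]
Pivot position: 2

After partitioning with pivot 4, the array becomes [4, 3, 4, 39, 13, 9, 8, 18, 33]. The pivot is placed at index 2. All elements to the left of the pivot are <= 4, and all elements to the right are > 4.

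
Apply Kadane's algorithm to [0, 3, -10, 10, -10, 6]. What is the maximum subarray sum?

Using Kadane's algorithm on [0, 3, -10, 10, -10, 6]:

Scanning through the array:
Position 1 (value 3): max_ending_here = 3, max_so_far = 3
Position 2 (value -10): max_ending_here = -7, max_so_far = 3
Position 3 (value 10): max_ending_here = 10, max_so_far = 10
Position 4 (value -10): max_ending_here = 0, max_so_far = 10
Position 5 (value 6): max_ending_here = 6, max_so_far = 10

Maximum subarray: [10]
Maximum sum: 10

The maximum subarray is [10] with sum 10. This subarray runs from index 3 to index 3.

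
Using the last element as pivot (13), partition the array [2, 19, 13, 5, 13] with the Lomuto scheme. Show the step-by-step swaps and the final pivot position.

Lomuto partition with pivot = 13:

Initial array: [2, 19, 13, 5, 13]

arr[0]=2 <= 13: swap with position 0, array becomes [2, 19, 13, 5, 13]
arr[1]=19 > 13: no swap
arr[2]=13 <= 13: swap with position 1, array becomes [2, 13, 19, 5, 13]
arr[3]=5 <= 13: swap with position 2, array becomes [2, 13, 5, 19, 13]

Place pivot at position 3: [2, 13, 5, 13, 19]
Pivot position: 3

After partitioning with pivot 13, the array becomes [2, 13, 5, 13, 19]. The pivot is placed at index 3. All elements to the left of the pivot are <= 13, and all elements to the right are > 13.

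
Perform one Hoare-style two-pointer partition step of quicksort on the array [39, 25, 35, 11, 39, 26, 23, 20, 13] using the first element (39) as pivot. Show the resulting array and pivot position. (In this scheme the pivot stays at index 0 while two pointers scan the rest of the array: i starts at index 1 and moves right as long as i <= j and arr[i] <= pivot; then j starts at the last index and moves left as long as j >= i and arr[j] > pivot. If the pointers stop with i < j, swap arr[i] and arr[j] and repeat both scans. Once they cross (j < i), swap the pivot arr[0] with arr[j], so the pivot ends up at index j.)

Hoare-style two-pointer partition with pivot = 39:

Initial array: [39, 25, 35, 11, 39, 26, 23, 20, 13]

Pointers start at i = 1, j = 8.
i ends at 9, j ends at 8: the pointers have crossed (j < i), so scanning stops.

Swap pivot arr[0] with arr[8] to place pivot at position 8: [13, 25, 35, 11, 39, 26, 23, 20, 39]
Pivot position: 8

After partitioning with pivot 39, the array becomes [13, 25, 35, 11, 39, 26, 23, 20, 39]. The pivot is placed at index 8. All elements to the left of the pivot are <= 39, and all elements to the right are > 39.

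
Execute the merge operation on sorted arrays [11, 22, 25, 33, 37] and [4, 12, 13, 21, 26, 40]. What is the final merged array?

Merging process:

Compare 11 vs 4: take 4 from right. Merged: [4]
Compare 11 vs 12: take 11 from left. Merged: [4, 11]
Compare 22 vs 12: take 12 from right. Merged: [4, 11, 12]
Compare 22 vs 13: take 13 from right. Merged: [4, 11, 12, 13]
Compare 22 vs 21: take 21 from right. Merged: [4, 11, 12, 13, 21]
Compare 22 vs 26: take 22 from left. Merged: [4, 11, 12, 13, 21, 22]
Compare 25 vs 26: take 25 from left. Merged: [4, 11, 12, 13, 21, 22, 25]
Compare 33 vs 26: take 26 from right. Merged: [4, 11, 12, 13, 21, 22, 25, 26]
Compare 33 vs 40: take 33 from left. Merged: [4, 11, 12, 13, 21, 22, 25, 26, 33]
Compare 37 vs 40: take 37 from left. Merged: [4, 11, 12, 13, 21, 22, 25, 26, 33, 37]
Append remaining from right: [40]. Merged: [4, 11, 12, 13, 21, 22, 25, 26, 33, 37, 40]

Final merged array: [4, 11, 12, 13, 21, 22, 25, 26, 33, 37, 40]
Total comparisons: 10

The merged array is [4, 11, 12, 13, 21, 22, 25, 26, 33, 37, 40], requiring 10 comparisons. The merge step runs in O(n) time where n is the total number of elements.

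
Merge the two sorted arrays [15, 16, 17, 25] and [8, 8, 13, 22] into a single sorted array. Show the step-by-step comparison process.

Merging process:

Compare 15 vs 8: take 8 from right. Merged: [8]
Compare 15 vs 8: take 8 from right. Merged: [8, 8]
Compare 15 vs 13: take 13 from right. Merged: [8, 8, 13]
Compare 15 vs 22: take 15 from left. Merged: [8, 8, 13, 15]
Compare 16 vs 22: take 16 from left. Merged: [8, 8, 13, 15, 16]
Compare 17 vs 22: take 17 from left. Merged: [8, 8, 13, 15, 16, 17]
Compare 25 vs 22: take 22 from right. Merged: [8, 8, 13, 15, 16, 17, 22]
Append remaining from left: [25]. Merged: [8, 8, 13, 15, 16, 17, 22, 25]

Final merged array: [8, 8, 13, 15, 16, 17, 22, 25]
Total comparisons: 7

The merged array is [8, 8, 13, 15, 16, 17, 22, 25], requiring 7 comparisons. The merge step runs in O(n) time where n is the total number of elements.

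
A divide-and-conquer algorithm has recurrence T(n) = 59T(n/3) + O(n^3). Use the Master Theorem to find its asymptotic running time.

Master Theorem for T(n) = 59T(n/3) + O(n^3):

a = 59, b = 3, c = 3
log_b(a) = log_3(59) = 3.7115

Case 1: c = 3 < log_3(59) = 3.7115
T(n) = O(n^(log_3 59))

For T(n) = 59T(n/3) + O(n^3): log_3(59) = 3.7115. This is Case 1 of the Master Theorem (c < log_b(a), work dominated by leaves), giving O(n^(log_3 59)).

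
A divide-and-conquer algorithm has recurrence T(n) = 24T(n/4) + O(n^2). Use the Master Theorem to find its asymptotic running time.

Master Theorem for T(n) = 24T(n/4) + O(n^2):

a = 24, b = 4, c = 2
log_b(a) = log_4(24) = 2.2925

Case 1: c = 2 < log_4(24) = 2.2925
T(n) = O(n^(log_4 24))

For T(n) = 24T(n/4) + O(n^2): log_4(24) = 2.2925. This is Case 1 of the Master Theorem (c < log_b(a), work dominated by leaves), giving O(n^(log_4 24)).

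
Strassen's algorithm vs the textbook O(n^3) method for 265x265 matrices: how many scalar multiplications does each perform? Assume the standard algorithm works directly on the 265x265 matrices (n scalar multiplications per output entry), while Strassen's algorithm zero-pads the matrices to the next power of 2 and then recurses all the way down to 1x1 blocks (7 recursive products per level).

Matrix multiplication for 265x265 matrices:

Strassen's algorithm requires power-of-2 dimensions. Pad 265x265 to 512x512 (next power of 2).

Standard algorithm: 265^3 = 18609625 multiplications
Strassen's algorithm: 7^(log2(512)) = 7^9 = 40353607 multiplications
Difference: 18609625 - 40353607 = -21743982 (Strassen uses MORE here due to padding overhead — for small or just-over-power-of-2 n, padding can outweigh the per-level savings)

Standard: 18609625 multiplications (265^3). Strassen: 40353607 multiplications (7^9, after padding to 512x512). Strassen reduces 8 recursive multiplications to 7 at each level.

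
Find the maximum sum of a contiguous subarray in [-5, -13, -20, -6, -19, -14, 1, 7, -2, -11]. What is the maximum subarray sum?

Using Kadane's algorithm on [-5, -13, -20, -6, -19, -14, 1, 7, -2, -11]:

Scanning through the array:
Position 1 (value -13): max_ending_here = -13, max_so_far = -5
Position 2 (value -20): max_ending_here = -20, max_so_far = -5
Position 3 (value -6): max_ending_here = -6, max_so_far = -5
Position 4 (value -19): max_ending_here = -19, max_so_far = -5
Position 5 (value -14): max_ending_here = -14, max_so_far = -5
Position 6 (value 1): max_ending_here = 1, max_so_far = 1
Position 7 (value 7): max_ending_here = 8, max_so_far = 8
Position 8 (value -2): max_ending_here = 6, max_so_far = 8
Position 9 (value -11): max_ending_here = -5, max_so_far = 8

Maximum subarray: [1, 7]
Maximum sum: 8

The maximum subarray is [1, 7] with sum 8. This subarray runs from index 6 to index 7.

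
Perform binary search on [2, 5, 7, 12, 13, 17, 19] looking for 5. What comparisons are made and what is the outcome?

Binary search for 5 in [2, 5, 7, 12, 13, 17, 19]:

lo=0, hi=6, mid=3, arr[mid]=12 -> 12 > 5, search left half
lo=0, hi=2, mid=1, arr[mid]=5 -> Found target at index 1!

Binary search finds 5 at index 1 after 2 comparisons. The search repeatedly halves the search space by comparing with the middle element.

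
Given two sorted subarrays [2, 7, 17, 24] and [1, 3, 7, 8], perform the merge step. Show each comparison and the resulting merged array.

Merging process:

Compare 2 vs 1: take 1 from right. Merged: [1]
Compare 2 vs 3: take 2 from left. Merged: [1, 2]
Compare 7 vs 3: take 3 from right. Merged: [1, 2, 3]
Compare 7 vs 7: take 7 from left. Merged: [1, 2, 3, 7]
Compare 17 vs 7: take 7 from right. Merged: [1, 2, 3, 7, 7]
Compare 17 vs 8: take 8 from right. Merged: [1, 2, 3, 7, 7, 8]
Append remaining from left: [17, 24]. Merged: [1, 2, 3, 7, 7, 8, 17, 24]

Final merged array: [1, 2, 3, 7, 7, 8, 17, 24]
Total comparisons: 6

The merged array is [1, 2, 3, 7, 7, 8, 17, 24], requiring 6 comparisons. The merge step runs in O(n) time where n is the total number of elements.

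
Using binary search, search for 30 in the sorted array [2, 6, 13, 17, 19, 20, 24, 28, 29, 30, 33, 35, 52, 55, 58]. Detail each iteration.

Binary search for 30 in [2, 6, 13, 17, 19, 20, 24, 28, 29, 30, 33, 35, 52, 55, 58]:

lo=0, hi=14, mid=7, arr[mid]=28 -> 28 < 30, search right half
lo=8, hi=14, mid=11, arr[mid]=35 -> 35 > 30, search left half
lo=8, hi=10, mid=9, arr[mid]=30 -> Found target at index 9!

Binary search finds 30 at index 9 after 3 comparisons. The search repeatedly halves the search space by comparing with the middle element.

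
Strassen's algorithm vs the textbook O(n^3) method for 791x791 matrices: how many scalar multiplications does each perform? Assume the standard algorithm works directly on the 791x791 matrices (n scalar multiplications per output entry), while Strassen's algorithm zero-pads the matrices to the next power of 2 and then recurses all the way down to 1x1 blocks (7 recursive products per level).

Matrix multiplication for 791x791 matrices:

Strassen's algorithm requires power-of-2 dimensions. Pad 791x791 to 1024x1024 (next power of 2).

Standard algorithm: 791^3 = 494913671 multiplications
Strassen's algorithm: 7^(log2(1024)) = 7^10 = 282475249 multiplications
Savings: 494913671 - 282475249 = 212438422 multiplications

Standard: 494913671 multiplications (791^3). Strassen: 282475249 multiplications (7^10, after padding to 1024x1024). Strassen reduces 8 recursive multiplications to 7 at each level.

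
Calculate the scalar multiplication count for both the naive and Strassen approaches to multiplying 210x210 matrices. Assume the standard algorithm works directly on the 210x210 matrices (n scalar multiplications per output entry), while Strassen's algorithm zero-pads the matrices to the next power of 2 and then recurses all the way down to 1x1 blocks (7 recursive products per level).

Matrix multiplication for 210x210 matrices:

Strassen's algorithm requires power-of-2 dimensions. Pad 210x210 to 256x256 (next power of 2).

Standard algorithm: 210^3 = 9261000 multiplications
Strassen's algorithm: 7^(log2(256)) = 7^8 = 5764801 multiplications
Savings: 9261000 - 5764801 = 3496199 multiplications

Standard: 9261000 multiplications (210^3). Strassen: 5764801 multiplications (7^8, after padding to 256x256). Strassen reduces 8 recursive multiplications to 7 at each level.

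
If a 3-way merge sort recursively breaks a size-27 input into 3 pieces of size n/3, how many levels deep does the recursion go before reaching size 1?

For divide and conquer with division factor 3:

Problem sizes at each level:
Level 0: 27
Level 1: 9
Level 2: 3
Level 3: 1

The root is level 0 and the size-1 base case is level 3 (the tree spans levels 0 through 3, i.e. 4 levels counting the root), so the depth is the number of divisions: log_3(27) = 3

The recursion tree depth is log_3(27) = 3. At each level, the problem size is divided by 3, so it takes 3 divisions to reduce to a base case of size 1. The algorithm makes 3 recursive calls at each level.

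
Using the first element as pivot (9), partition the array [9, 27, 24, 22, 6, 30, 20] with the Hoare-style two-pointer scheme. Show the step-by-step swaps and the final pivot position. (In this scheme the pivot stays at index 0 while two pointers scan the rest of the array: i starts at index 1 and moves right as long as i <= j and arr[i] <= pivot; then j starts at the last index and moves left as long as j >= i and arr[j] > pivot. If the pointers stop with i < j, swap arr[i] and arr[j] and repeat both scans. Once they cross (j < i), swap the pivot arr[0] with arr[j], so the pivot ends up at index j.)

Hoare-style two-pointer partition with pivot = 9:

Initial array: [9, 27, 24, 22, 6, 30, 20]

Pointers start at i = 1, j = 6.
i stops at index 1 (arr[1]=27 > 9), j stops at index 4 (arr[4]=6 <= 9): swap arr[1] and arr[4], array becomes [9, 6, 24, 22, 27, 30, 20]
i ends at 2, j ends at 1: the pointers have crossed (j < i), so scanning stops.

Swap pivot arr[0] with arr[1] to place pivot at position 1: [6, 9, 24, 22, 27, 30, 20]
Pivot position: 1

After partitioning with pivot 9, the array becomes [6, 9, 24, 22, 27, 30, 20]. The pivot is placed at index 1. All elements to the left of the pivot are <= 9, and all elements to the right are > 9.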